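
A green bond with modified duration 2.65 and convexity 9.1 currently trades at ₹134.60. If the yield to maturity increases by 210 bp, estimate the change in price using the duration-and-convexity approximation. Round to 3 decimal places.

-₹7.220

Duration effect: -D_mod·Δy = -2.65 × (+0.021) = -0.055650
Convexity effect: ½·C·(Δy)² = 0.5 × 9.1 × (0.021)² = +0.00200655
ΔP/P ≈ -0.055650 + 0.00200655 = -0.05364345
ΔP ≈ 134.60 × (-0.05364345) = -7.22040837.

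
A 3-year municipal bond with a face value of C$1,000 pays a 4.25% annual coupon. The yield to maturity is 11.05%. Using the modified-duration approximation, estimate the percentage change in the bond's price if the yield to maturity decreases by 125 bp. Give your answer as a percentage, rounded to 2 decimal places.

Periodic yield y = 0.1105. Modified duration first:
  t   CF        PV=CF/(1+0.1105)^t    t·PV
  1        42.50        38.2710        38.2710
  2        42.50        34.4629        68.9258
  3     1,042.50       761.2379     2,283.7136
  Σ                    833.9718     2,390.9104
P = 833.9718; D_Mac = 2.86690 yrs; D_mod = 2.86690/(1+0.1105) = 2.58163 yrs.
ΔP/P ≈ -D_mod · Δy = -2.58163 × (-0.0125) = +0.032270 = +3.2270%.

+3.23%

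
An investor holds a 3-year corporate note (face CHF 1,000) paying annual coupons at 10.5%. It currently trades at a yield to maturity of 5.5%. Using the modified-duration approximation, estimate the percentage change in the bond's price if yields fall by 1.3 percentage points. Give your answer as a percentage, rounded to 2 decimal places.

+3.38%

Periodic yield y = 0.055. Modified duration first:
  t   CF        PV=CF/(1+0.055)^t    t·PV
  1       105.00        99.5261        99.5261
  2       105.00        94.3375       188.6750
  3     1,105.00       941.0331     2,823.0993
  Σ                  1,134.8967     3,111.3004
P = 1,134.8967; D_Mac = 2.74148 yrs; D_mod = 2.74148/(1+0.055) = 2.59856 yrs.
ΔP/P ≈ -D_mod · Δy = -2.59856 × (-0.013) = +0.033781 = +3.3781%.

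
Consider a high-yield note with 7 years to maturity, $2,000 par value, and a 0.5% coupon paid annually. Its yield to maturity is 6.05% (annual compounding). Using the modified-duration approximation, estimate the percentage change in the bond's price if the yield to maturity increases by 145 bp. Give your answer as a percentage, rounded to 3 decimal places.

-9.393%

Periodic yield y = 0.0605. Modified duration first:
  t   CF        PV=CF/(1+0.0605)^t    t·PV
  1        10.00         9.4295         9.4295
  2        10.00         8.8916        17.7831
  3        10.00         8.3843        25.1530
  4        10.00         7.9060        31.6240
  5        10.00         7.4550        37.2749
  6        10.00         7.0297        42.1781
  7     2,010.00     1,332.3593     9,326.5149
  Σ                  1,381.4554     9,489.9576
P = 1,381.4554; D_Mac = 6.86954 yrs; D_mod = 6.86954/(1+0.0605) = 6.47764 yrs.
ΔP/P ≈ -D_mod · Δy = -6.47764 × (+0.0145) = -0.093926 = -9.3926%.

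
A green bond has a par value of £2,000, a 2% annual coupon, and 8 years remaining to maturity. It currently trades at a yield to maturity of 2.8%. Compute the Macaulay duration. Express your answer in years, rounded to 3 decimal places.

7.453 years

Periodic yield y = 0.028. Discount each cash flow and weight by its year:
  t   CF        PV=CF/(1+0.028)^t    t·PV
  1        40.00        38.9105        38.9105
  2        40.00        37.8507        75.7014
  3        40.00        36.8197       110.4592
  4        40.00        35.8169       143.2674
  5        40.00        34.8413       174.2065
  6        40.00        33.8923       203.3539
  7        40.00        32.9692       230.7843
  8     2,040.00     1,635.6307    13,085.0455
  Σ                  1,886.7313    14,061.7288
Price P = Σ PV = 1,886.7313.
Macaulay duration = Σ(t·PV) / P = 14,061.7288 / 1,886.7313 = 7.45296 years.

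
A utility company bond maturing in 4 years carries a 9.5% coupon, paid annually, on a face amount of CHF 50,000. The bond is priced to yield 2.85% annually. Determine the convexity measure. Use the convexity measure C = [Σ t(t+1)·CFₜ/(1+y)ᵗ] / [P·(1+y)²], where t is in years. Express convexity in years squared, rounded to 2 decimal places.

16.17

With y = 0.0285:
  t   CF        PV=CF/(1+0.0285)^t    t·PV        t(t+1)·PV
  1     4,750.00     4,618.3763     4,618.3763       9,236.7526
  2     4,750.00     4,490.3999     8,980.7998      26,942.3993
  3     4,750.00     4,365.9697    13,097.9092      52,391.6369
  4    54,750.00    48,929.0675   195,716.2702     978,581.3510
  Σ                 62,403.8134   222,413.3555   1,067,152.1397
P = 62,403.8134.
Convexity = Σ t(t+1)·PV / [P·(1+y)²] = 1,067,152.1397 / (62,403.8134 × 1.057812) = 16.16615.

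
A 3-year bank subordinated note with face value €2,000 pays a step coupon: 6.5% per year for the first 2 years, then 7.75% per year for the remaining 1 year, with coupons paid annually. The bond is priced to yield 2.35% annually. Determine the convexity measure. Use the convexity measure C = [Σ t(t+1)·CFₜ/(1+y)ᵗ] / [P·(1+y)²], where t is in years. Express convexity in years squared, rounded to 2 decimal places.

With y = 0.0235:
  t   CF        PV=CF/(1+0.0235)^t    t·PV        t(t+1)·PV
  1       130.00       127.0151       127.0151         254.0303
  2       130.00       124.0988       248.1976         744.5929
  3     2,155.00     2,009.9430     6,029.8289      24,119.3156
  Σ                  2,261.0569     6,405.0417      25,117.9388
P = 2,261.0569.
Convexity = Σ t(t+1)·PV / [P·(1+y)²] = 25,117.9388 / (2,261.0569 × 1.047552) = 10.60466.

10.60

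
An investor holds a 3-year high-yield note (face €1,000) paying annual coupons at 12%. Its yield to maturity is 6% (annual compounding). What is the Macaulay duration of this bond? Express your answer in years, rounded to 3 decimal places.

Periodic yield y = 0.06. Discount each cash flow and weight by its year:
  t   CF        PV=CF/(1+0.06)^t    t·PV
  1       120.00       113.2075       113.2075
  2       120.00       106.7996       213.5991
  3     1,120.00       940.3736     2,821.1208
  Σ                  1,160.3807     3,147.9275
Price P = Σ PV = 1,160.3807.
Macaulay duration = Σ(t·PV) / P = 3,147.9275 / 1,160.3807 = 2.71284 years.

2.713 years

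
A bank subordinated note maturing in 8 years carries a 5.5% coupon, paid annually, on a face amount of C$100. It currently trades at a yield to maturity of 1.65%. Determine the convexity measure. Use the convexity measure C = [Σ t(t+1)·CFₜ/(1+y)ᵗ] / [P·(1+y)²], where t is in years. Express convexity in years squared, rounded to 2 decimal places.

56.49

With y = 0.0165:
  t   CF        PV=CF/(1+0.0165)^t    t·PV        t(t+1)·PV
  1         5.50         5.4107         5.4107          10.8214
  2         5.50         5.3229        10.6458          31.9374
  3         5.50         5.2365        15.7095          62.8379
  4         5.50         5.1515        20.6060         103.0299
  5         5.50         5.0679        25.3394         152.0362
  6         5.50         4.9856        29.9137         209.3957
  7         5.50         4.9047        34.3328         274.6623
  8       105.50        92.5536       740.4289       6,663.8604
  Σ                    128.6334       882.3867       7,508.5812
P = 128.6334.
Convexity = Σ t(t+1)·PV / [P·(1+y)²] = 7,508.5812 / (128.6334 × 1.033272) = 56.49232.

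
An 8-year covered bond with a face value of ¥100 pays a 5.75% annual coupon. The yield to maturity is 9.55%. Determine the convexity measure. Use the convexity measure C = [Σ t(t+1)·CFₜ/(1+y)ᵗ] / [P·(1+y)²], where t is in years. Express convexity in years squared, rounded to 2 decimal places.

44.72

With y = 0.0955:
  t   CF        PV=CF/(1+0.0955)^t    t·PV        t(t+1)·PV
  1         5.75         5.2487         5.2487          10.4975
  2         5.75         4.7912         9.5824          28.7471
  3         5.75         4.3735        13.1205          52.4822
  4         5.75         3.9923        15.9690          79.8451
  5         5.75         3.6442        18.2212         109.3269
  6         5.75         3.3265        19.9593         139.7149
  7         5.75         3.0366        21.2559         170.0471
  8       105.75        50.9778       407.8226       3,670.4036
  Σ                     79.3909       511.1796       4,261.0644
P = 79.3909.
Convexity = Σ t(t+1)·PV / [P·(1+y)²] = 4,261.0644 / (79.3909 × 1.200120) = 44.72216.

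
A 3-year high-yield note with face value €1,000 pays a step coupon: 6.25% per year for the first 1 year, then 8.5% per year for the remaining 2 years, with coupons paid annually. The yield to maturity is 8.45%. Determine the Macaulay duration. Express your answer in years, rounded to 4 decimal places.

Periodic yield y = 0.0845. Discount each cash flow and weight by its year:
  t   CF        PV=CF/(1+0.0845)^t    t·PV
  1        62.50        57.6302        57.6302
  2        85.00        72.2703       144.5406
  3     1,085.00       850.6307     2,551.8922
  Σ                    980.5313     2,754.0630
Price P = Σ PV = 980.5313.
Macaulay duration = Σ(t·PV) / P = 2,754.0630 / 980.5313 = 2.80875 years.

2.8087 years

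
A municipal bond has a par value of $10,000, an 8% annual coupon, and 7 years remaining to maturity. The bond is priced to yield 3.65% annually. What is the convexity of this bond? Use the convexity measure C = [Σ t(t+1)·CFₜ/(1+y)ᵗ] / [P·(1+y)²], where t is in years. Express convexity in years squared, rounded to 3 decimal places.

With y = 0.0365:
  t   CF        PV=CF/(1+0.0365)^t    t·PV        t(t+1)·PV
  1       800.00       771.8283       771.8283       1,543.6565
  2       800.00       744.6486     1,489.2972       4,467.8916
  3       800.00       718.4260     2,155.2781       8,621.1125
  4       800.00       693.1269     2,772.5076      13,862.5382
  5       800.00       668.7187     3,343.5934      20,061.5604
  6       800.00       645.1700     3,871.0199      27,097.1390
  7    10,800.00     8,403.0822    58,821.5752     470,572.6017
  Σ                 12,645.0006    73,225.0997     546,226.4999
P = 12,645.0006.
Convexity = Σ t(t+1)·PV / [P·(1+y)²] = 546,226.4999 / (12,645.0006 × 1.074332) = 40.20826.

40.208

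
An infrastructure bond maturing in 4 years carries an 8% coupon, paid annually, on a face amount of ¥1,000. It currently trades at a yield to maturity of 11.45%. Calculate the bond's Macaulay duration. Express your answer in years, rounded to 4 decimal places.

Periodic yield y = 0.1145. Discount each cash flow and weight by its year:
  t   CF        PV=CF/(1+0.1145)^t    t·PV
  1        80.00        71.7811        71.7811
  2        80.00        64.4065       128.8130
  3        80.00        57.7896       173.3688
  4     1,080.00       700.0087     2,800.0350
  Σ                    893.9859     3,173.9979
Price P = Σ PV = 893.9859.
Macaulay duration = Σ(t·PV) / P = 3,173.9979 / 893.9859 = 3.55039 years.

3.5504 years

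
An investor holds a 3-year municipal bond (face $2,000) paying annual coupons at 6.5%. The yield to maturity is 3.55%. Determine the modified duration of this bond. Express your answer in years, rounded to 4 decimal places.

Periodic yield y = 0.0355. First find Macaulay duration:
  t   CF        PV=CF/(1+0.0355)^t    t·PV
  1       130.00       125.5432       125.5432
  2       130.00       121.2392       242.4784
  3     2,130.00     1,918.3564     5,755.0692
  Σ                  2,165.1388     6,123.0908
P = 2,165.1388; Macaulay duration = 6,123.0908 / 2,165.1388 = 2.82804 years.
Modified duration = D_Mac / (1 + y) = 2.82804 / 1.0355 = 2.73108 years.

2.7311 years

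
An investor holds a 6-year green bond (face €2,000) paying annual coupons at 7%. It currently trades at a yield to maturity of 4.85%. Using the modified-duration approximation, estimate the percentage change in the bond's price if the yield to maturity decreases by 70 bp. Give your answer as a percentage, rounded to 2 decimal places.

Periodic yield y = 0.0485. Modified duration first:
  t   CF        PV=CF/(1+0.0485)^t    t·PV
  1       140.00       133.5241       133.5241
  2       140.00       127.3477       254.6954
  3       140.00       121.4571       364.3712
  4       140.00       115.8389       463.3555
  5       140.00       110.4806       552.4028
  6     2,140.00     1,610.6574     9,663.9442
  Σ                  2,219.3056    11,432.2932
P = 2,219.3056; D_Mac = 5.15129 yrs; D_mod = 5.15129/(1+0.0485) = 4.91301 yrs.
ΔP/P ≈ -D_mod · Δy = -4.91301 × (-0.007) = +0.034391 = +3.4391%.

+3.44%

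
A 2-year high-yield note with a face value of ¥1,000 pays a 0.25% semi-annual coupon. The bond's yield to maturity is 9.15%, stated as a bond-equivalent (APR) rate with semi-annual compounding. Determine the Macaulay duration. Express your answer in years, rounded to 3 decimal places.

1.996 years

Periodic yield y = 0.04575. Discount each cash flow and weight by its period:
  t   CF        PV=CF/(1+0.04575)^t    t·PV
  1         1.25         1.1953         1.1953
  2         1.25         1.1430         2.2860
  3         1.25         1.0930         3.2790
  4     1,001.25       837.2035     3,348.8140
  Σ                    840.6349     3,355.5744
Price P = Σ PV = 840.6349.
Macaulay duration = Σ(t·PV) / P = 3,355.5744 / 840.6349 = 3.99171 half-year periods.
In years: 3.99171 / 2 = 1.99586 years.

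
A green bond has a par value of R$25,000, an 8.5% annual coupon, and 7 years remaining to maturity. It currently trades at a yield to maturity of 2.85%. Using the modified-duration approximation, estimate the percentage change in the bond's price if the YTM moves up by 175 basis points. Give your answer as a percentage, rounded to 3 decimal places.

Periodic yield y = 0.0285. Modified duration first:
  t   CF        PV=CF/(1+0.0285)^t    t·PV
  1     2,125.00     2,066.1157     2,066.1157
  2     2,125.00     2,008.8631     4,017.7262
  3     2,125.00     1,953.1970     5,859.5910
  4     2,125.00     1,899.0734     7,596.2936
  5     2,125.00     1,846.4496     9,232.2479
  6     2,125.00     1,795.2840    10,771.7039
  7    27,125.00    22,281.2563   155,968.7942
  Σ                 33,850.2391   195,512.4726
P = 33,850.2391; D_Mac = 5.77581 yrs; D_mod = 5.77581/(1+0.0285) = 5.61576 yrs.
ΔP/P ≈ -D_mod · Δy = -5.61576 × (+0.0175) = -0.098276 = -9.8276%.

-9.828%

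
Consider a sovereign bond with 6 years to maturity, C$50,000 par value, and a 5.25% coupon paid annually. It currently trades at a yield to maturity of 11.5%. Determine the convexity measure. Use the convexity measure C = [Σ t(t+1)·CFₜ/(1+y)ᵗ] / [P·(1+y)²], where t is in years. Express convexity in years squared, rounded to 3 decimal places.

With y = 0.115:
  t   CF        PV=CF/(1+0.115)^t    t·PV        t(t+1)·PV
  1     2,625.00     2,354.2601     2,354.2601       4,708.5202
  2     2,625.00     2,111.4440     4,222.8881      12,668.6642
  3     2,625.00     1,893.6718     5,681.0153      22,724.0613
  4     2,625.00     1,698.3603     6,793.4413      33,967.2067
  5     2,625.00     1,523.1931     7,615.9656      45,695.7937
  6    52,625.00    27,386.9018   164,321.4108   1,150,249.8755
  Σ                 36,967.8311   190,988.9812   1,270,014.1216
P = 36,967.8311.
Convexity = Σ t(t+1)·PV / [P·(1+y)²] = 1,270,014.1216 / (36,967.8311 × 1.243225) = 27.63343.

27.633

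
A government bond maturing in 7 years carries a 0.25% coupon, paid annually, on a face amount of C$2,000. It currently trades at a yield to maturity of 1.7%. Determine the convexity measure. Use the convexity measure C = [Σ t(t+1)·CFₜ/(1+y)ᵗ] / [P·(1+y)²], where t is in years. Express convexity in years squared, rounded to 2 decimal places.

With y = 0.017:
  t   CF        PV=CF/(1+0.017)^t    t·PV        t(t+1)·PV
  1         5.00         4.9164         4.9164           9.8328
  2         5.00         4.8342         9.6685          29.0054
  3         5.00         4.7534        14.2603          57.0412
  4         5.00         4.6740        18.6959          93.4795
  5         5.00         4.5958        22.9792         137.8753
  6         5.00         4.5190        27.1141         189.7989
  7     2,005.00     1,781.8359    12,472.8514      99,782.8108
  Σ                  1,810.1288    12,570.4858     100,299.8439
P = 1,810.1288.
Convexity = Σ t(t+1)·PV / [P·(1+y)²] = 100,299.8439 / (1,810.1288 × 1.034289) = 53.57336.

53.57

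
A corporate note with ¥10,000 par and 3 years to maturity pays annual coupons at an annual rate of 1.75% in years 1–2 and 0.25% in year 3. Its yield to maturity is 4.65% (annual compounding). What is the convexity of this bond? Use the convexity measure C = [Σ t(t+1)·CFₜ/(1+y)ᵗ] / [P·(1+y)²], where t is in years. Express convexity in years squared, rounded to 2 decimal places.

With y = 0.0465:
  t   CF        PV=CF/(1+0.0465)^t    t·PV        t(t+1)·PV
  1       175.00       167.2241       167.2241         334.4482
  2       175.00       159.7937       319.5873         958.7620
  3    10,025.00     8,747.1522    26,241.4566     104,965.8264
  Σ                  9,074.1700    26,728.2680     106,259.0366
P = 9,074.1700.
Convexity = Σ t(t+1)·PV / [P·(1+y)²] = 106,259.0366 / (9,074.1700 × 1.095162) = 10.69253.

10.69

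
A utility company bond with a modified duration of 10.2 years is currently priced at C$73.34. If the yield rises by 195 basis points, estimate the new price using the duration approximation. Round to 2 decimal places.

Duration approximation: ΔP/P ≈ -D_mod · Δy = -10.2 × (+0.0195) = -0.198900.
New price ≈ 73.34 × (1 - 0.198900) = 58.752674.

C$58.75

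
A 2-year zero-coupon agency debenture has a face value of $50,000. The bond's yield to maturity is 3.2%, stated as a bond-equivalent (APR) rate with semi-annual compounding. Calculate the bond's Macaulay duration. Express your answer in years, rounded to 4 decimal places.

2.0000 years

A zero-coupon bond has a single cash flow at maturity, so its Macaulay duration equals its maturity: 2 years.
(Equivalently: 4 semi-annual periods ÷ 2 = 2 years.)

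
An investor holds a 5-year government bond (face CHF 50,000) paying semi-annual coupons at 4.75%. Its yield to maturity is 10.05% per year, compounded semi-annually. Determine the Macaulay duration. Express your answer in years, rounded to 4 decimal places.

Periodic yield y = 0.05025. Discount each cash flow and weight by its period:
  t   CF        PV=CF/(1+0.05025)^t    t·PV
  1     1,187.50     1,130.6832     1,130.6832
  2     1,187.50     1,076.5848     2,153.1696
  3     1,187.50     1,025.0748     3,075.2243
  4     1,187.50       976.0293     3,904.1172
  5     1,187.50       929.3304     4,646.6522
  6     1,187.50       884.8659     5,309.1956
  7     1,187.50       842.5289     5,897.7020
  8     1,187.50       802.2174     6,417.7395
  9     1,187.50       763.8347     6,874.5127
  10   51,187.50    31,349.9619   313,499.6187
  Σ                 39,781.1113   352,908.6151
Price P = Σ PV = 39,781.1113.
Macaulay duration = Σ(t·PV) / P = 352,908.6151 / 39,781.1113 = 8.87126 half-year periods.
In years: 8.87126 / 2 = 4.43563 years.

4.4356 years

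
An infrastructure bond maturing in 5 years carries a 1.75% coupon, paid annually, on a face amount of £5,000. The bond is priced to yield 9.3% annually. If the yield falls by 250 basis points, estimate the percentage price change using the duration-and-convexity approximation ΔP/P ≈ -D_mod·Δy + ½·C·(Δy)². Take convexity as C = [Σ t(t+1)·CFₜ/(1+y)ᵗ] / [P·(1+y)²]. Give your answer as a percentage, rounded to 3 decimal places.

+11.704%

With y = 0.093:
  t   CF        PV=CF/(1+0.093)^t    t·PV        t(t+1)·PV
  1        87.50        80.0549        80.0549         160.1098
  2        87.50        73.2433       146.4865         439.4596
  3        87.50        67.0112       201.0337         804.1347
  4        87.50        61.3094       245.2378       1,226.1890
  5     5,087.50     3,261.3966    16,306.9829      97,841.8976
  Σ                  3,543.0154    16,979.7958     100,471.7907
P = 3,543.0154; D_Mac = 4.79247 yrs; D_mod = 4.38469 yrs; C = 23.73727.
Duration effect: -4.38469 × (-0.025) = +0.109617
Convexity effect: 0.5 × 23.73727 × (-0.025)² = +0.0074179
ΔP/P ≈ +0.109617 + 0.0074179 = +0.117035 = +11.7035%.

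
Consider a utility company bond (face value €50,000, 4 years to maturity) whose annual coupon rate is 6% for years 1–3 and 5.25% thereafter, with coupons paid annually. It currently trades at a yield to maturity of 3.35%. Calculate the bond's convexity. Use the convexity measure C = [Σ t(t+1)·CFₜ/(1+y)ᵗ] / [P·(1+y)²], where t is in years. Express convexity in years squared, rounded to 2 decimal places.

With y = 0.0335:
  t   CF        PV=CF/(1+0.0335)^t    t·PV        t(t+1)·PV
  1     3,000.00     2,902.7576     2,902.7576       5,805.5152
  2     3,000.00     2,808.6673     5,617.3345      16,852.0036
  3     3,000.00     2,717.6268     8,152.8803      32,611.5212
  4    52,625.00    46,126.4663   184,505.8652     922,529.3259
  Σ                 54,555.5180   201,178.8376     977,798.3660
P = 54,555.5180.
Convexity = Σ t(t+1)·PV / [P·(1+y)²] = 977,798.3660 / (54,555.5180 × 1.068122) = 16.77991.

16.78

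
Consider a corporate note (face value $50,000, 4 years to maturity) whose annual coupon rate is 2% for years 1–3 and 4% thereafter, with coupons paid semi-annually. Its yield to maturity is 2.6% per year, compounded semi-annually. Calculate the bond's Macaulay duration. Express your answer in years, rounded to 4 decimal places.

3.8601 years

Periodic yield y = 0.013. Discount each cash flow and weight by its period:
  t   CF        PV=CF/(1+0.013)^t    t·PV
  1       500.00       493.5834       493.5834
  2       500.00       487.2492       974.4984
  3       500.00       480.9962     1,442.9887
  4       500.00       474.8235     1,899.2941
  5       500.00       468.7300     2,343.6501
  6       500.00       462.7147     2,776.2884
  7     1,000.00       913.5533     6,394.8730
  8    51,000.00    45,993.3045   367,946.4356
  Σ                 49,774.9548   384,271.6117
Price P = Σ PV = 49,774.9548.
Macaulay duration = Σ(t·PV) / P = 384,271.6117 / 49,774.9548 = 7.72018 half-year periods.
In years: 7.72018 / 2 = 3.86009 years.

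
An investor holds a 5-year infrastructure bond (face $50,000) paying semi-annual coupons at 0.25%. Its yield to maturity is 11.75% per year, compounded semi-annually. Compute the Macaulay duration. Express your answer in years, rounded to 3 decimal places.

4.960 years

Periodic yield y = 0.05875. Discount each cash flow and weight by its period:
  t   CF        PV=CF/(1+0.05875)^t    t·PV
  1        62.50        59.0319        59.0319
  2        62.50        55.7562       111.5124
  3        62.50        52.6623       157.9869
  4        62.50        49.7401       198.9602
  5        62.50        46.9800       234.8999
  6        62.50        44.3731       266.2384
  7        62.50        41.9108       293.3757
  8        62.50        39.5852       316.6814
  9        62.50        37.3886       336.4974
  10   50,062.50    28,286.4405   282,864.4048
  Σ                 28,713.8686   284,839.5891
Price P = Σ PV = 28,713.8686.
Macaulay duration = Σ(t·PV) / P = 284,839.5891 / 28,713.8686 = 9.91993 half-year periods.
In years: 9.91993 / 2 = 4.95997 years.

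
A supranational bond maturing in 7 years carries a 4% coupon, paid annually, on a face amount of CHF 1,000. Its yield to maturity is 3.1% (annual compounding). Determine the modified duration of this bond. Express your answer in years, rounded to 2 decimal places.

6.08 years

Periodic yield y = 0.031. First find Macaulay duration:
  t   CF        PV=CF/(1+0.031)^t    t·PV
  1        40.00        38.7973        38.7973
  2        40.00        37.6307        75.2615
  3        40.00        36.4993       109.4978
  4        40.00        35.4018       141.6072
  5        40.00        34.3373       171.6867
  6        40.00        33.3049       199.8293
  7     1,040.00       839.8905     5,879.2337
  Σ                  1,055.8618     6,615.9134
P = 1,055.8618; Macaulay duration = 6,615.9134 / 1,055.8618 = 6.26589 years.
Modified duration = D_Mac / (1 + y) = 6.26589 / 1.031 = 6.07749 years.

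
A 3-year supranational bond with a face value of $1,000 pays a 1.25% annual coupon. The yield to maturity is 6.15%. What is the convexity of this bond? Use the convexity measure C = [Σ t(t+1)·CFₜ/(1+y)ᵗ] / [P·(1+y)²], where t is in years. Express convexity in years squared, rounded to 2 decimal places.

10.46

With y = 0.0615:
  t   CF        PV=CF/(1+0.0615)^t    t·PV        t(t+1)·PV
  1        12.50        11.7758        11.7758          23.5516
  2        12.50        11.0935        22.1871          66.5612
  3     1,012.50       846.5157     2,539.5472      10,158.1888
  Σ                    869.3851     2,573.5101      10,248.3016
P = 869.3851.
Convexity = Σ t(t+1)·PV / [P·(1+y)²] = 10,248.3016 / (869.3851 × 1.126782) = 10.46164.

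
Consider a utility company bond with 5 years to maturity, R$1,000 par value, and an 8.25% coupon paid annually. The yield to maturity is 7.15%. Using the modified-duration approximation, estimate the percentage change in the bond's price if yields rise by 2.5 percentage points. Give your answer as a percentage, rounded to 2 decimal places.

Periodic yield y = 0.0715. Modified duration first:
  t   CF        PV=CF/(1+0.0715)^t    t·PV
  1        82.50        76.9949        76.9949
  2        82.50        71.8571       143.7142
  3        82.50        67.0621       201.1864
  4        82.50        62.5872       250.3486
  5     1,082.50       766.4204     3,832.1018
  Σ                  1,044.9216     4,504.3459
P = 1,044.9216; D_Mac = 4.31070 yrs; D_mod = 4.31070/(1+0.0715) = 4.02305 yrs.
ΔP/P ≈ -D_mod · Δy = -4.02305 × (+0.025) = -0.100576 = -10.0576%.

-10.06%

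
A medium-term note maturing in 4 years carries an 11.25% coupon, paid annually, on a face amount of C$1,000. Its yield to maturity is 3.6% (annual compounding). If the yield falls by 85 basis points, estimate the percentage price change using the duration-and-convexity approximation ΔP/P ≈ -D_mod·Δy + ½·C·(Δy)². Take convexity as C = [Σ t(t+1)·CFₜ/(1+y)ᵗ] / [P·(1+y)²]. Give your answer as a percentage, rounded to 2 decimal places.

+2.93%

With y = 0.036:
  t   CF        PV=CF/(1+0.036)^t    t·PV        t(t+1)·PV
  1       112.50       108.5907       108.5907         217.1815
  2       112.50       104.8173       209.6346         628.9039
  3       112.50       101.1750       303.5250       1,214.1001
  4     1,112.50       965.7417     3,862.9669      19,314.8346
  Σ                  1,280.3248     4,484.7173      21,375.0201
P = 1,280.3248; D_Mac = 3.50280 yrs; D_mod = 3.38108 yrs; C = 15.55489.
Duration effect: -3.38108 × (-0.0085) = +0.028739
Convexity effect: 0.5 × 15.55489 × (-0.0085)² = +0.0005619
ΔP/P ≈ +0.028739 + 0.0005619 = +0.029301 = +2.9301%.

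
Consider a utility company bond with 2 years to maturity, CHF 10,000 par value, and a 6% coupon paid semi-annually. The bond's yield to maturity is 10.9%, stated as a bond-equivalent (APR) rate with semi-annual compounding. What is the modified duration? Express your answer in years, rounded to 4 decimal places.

1.8111 years

Periodic yield y = 0.0545. First find Macaulay duration:
  t   CF        PV=CF/(1+0.0545)^t    t·PV
  1       300.00       284.4950       284.4950
  2       300.00       269.7914       539.5828
  3       300.00       255.8477       767.5431
  4    10,300.00     8,330.1129    33,320.4517
  Σ                  9,140.2470    34,912.0725
P = 9,140.2470; Macaulay duration = 34,912.0725 / 9,140.2470 = 3.81960 half-year periods = 1.90980 years.
Modified duration = D_Mac / (1 + y) = 1.90980 / 1.0545 = 1.81109 years.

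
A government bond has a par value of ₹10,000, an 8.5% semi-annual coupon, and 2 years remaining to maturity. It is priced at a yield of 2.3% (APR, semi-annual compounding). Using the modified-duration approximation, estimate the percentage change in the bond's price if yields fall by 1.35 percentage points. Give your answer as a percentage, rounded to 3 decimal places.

Periodic yield y = 0.0115. Modified duration first:
  t   CF        PV=CF/(1+0.0115)^t    t·PV
  1       425.00       420.1681       420.1681
  2       425.00       415.3911       830.7821
  3       425.00       410.6684     1,232.0052
  4    10,425.00     9,958.9262    39,835.7049
  Σ                 11,205.1537    42,318.6603
P = 11,205.1537; D_Mac = 3.77671 half-year periods = 1.88836 yrs; D_mod = 1.88836/(1+0.0115) = 1.86689 yrs.
ΔP/P ≈ -D_mod · Δy = -1.86689 × (-0.0135) = +0.025203 = +2.5203%.

+2.520%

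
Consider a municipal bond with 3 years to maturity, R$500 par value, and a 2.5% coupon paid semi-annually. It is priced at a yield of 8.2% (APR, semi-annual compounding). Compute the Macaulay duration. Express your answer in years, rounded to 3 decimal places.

2.900 years

Periodic yield y = 0.041. Discount each cash flow and weight by its period:
  t   CF        PV=CF/(1+0.041)^t    t·PV
  1         6.25         6.0038         6.0038
  2         6.25         5.7674        11.5348
  3         6.25         5.5402        16.6207
  4         6.25         5.3220        21.2881
  5         6.25         5.1124        25.5621
  6       506.25       397.7962     2,386.7774
  Σ                    425.5421     2,467.7869
Price P = Σ PV = 425.5421.
Macaulay duration = Σ(t·PV) / P = 2,467.7869 / 425.5421 = 5.79916 half-year periods.
In years: 5.79916 / 2 = 2.89958 years.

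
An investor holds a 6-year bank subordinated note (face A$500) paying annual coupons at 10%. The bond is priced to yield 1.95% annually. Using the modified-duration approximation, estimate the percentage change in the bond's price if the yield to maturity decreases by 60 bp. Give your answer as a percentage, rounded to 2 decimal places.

Periodic yield y = 0.0195. Modified duration first:
  t   CF        PV=CF/(1+0.0195)^t    t·PV
  1        50.00        49.0436        49.0436
  2        50.00        48.1056        96.2112
  3        50.00        47.1855       141.5564
  4        50.00        46.2830       185.1318
  5        50.00        45.3977       226.9885
  6       550.00       489.8232     2,938.9389
  Σ                    725.8385     3,637.8705
P = 725.8385; D_Mac = 5.01196 yrs; D_mod = 5.01196/(1+0.0195) = 4.91609 yrs.
ΔP/P ≈ -D_mod · Δy = -4.91609 × (-0.006) = +0.029497 = +2.9497%.

+2.95%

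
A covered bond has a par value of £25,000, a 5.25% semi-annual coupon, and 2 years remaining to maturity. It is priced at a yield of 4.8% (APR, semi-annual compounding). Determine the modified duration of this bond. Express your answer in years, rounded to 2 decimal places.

Periodic yield y = 0.024. First find Macaulay duration:
  t   CF        PV=CF/(1+0.024)^t    t·PV
  1       656.25       640.8691       640.8691
  2       656.25       625.8488     1,251.6975
  3       656.25       611.1804     1,833.5413
  4    25,656.25    23,334.2234    93,336.8938
  Σ                 25,212.1218    97,063.0018
P = 25,212.1218; Macaulay duration = 97,063.0018 / 25,212.1218 = 3.84985 half-year periods = 1.92493 years.
Modified duration = D_Mac / (1 + y) = 1.92493 / 1.024 = 1.87981 years.

1.88 years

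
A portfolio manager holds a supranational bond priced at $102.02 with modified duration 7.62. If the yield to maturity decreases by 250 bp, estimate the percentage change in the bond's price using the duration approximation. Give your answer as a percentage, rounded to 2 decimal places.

+19.05%

Duration approximation: ΔP/P ≈ -D_mod · Δy = -7.62 × (-0.025) = +0.190500.
As a percentage: +19.0500%.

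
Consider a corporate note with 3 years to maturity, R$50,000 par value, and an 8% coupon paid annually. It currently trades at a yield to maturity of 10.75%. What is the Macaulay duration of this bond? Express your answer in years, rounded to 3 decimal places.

2.775 years

Periodic yield y = 0.1075. Discount each cash flow and weight by its year:
  t   CF        PV=CF/(1+0.1075)^t    t·PV
  1     4,000.00     3,611.7381     3,611.7381
  2     4,000.00     3,261.1631     6,522.3262
  3    54,000.00    39,752.3269   119,256.9807
  Σ                 46,625.2282   129,391.0451
Price P = Σ PV = 46,625.2282.
Macaulay duration = Σ(t·PV) / P = 129,391.0451 / 46,625.2282 = 2.77513 years.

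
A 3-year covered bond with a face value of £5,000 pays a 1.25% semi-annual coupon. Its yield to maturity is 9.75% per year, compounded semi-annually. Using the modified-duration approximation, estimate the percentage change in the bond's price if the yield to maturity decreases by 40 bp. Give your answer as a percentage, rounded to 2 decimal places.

Periodic yield y = 0.04875. Modified duration first:
  t   CF        PV=CF/(1+0.04875)^t    t·PV
  1        31.25        29.7974        29.7974
  2        31.25        28.4123        56.8246
  3        31.25        27.0916        81.2747
  4        31.25        25.8322       103.3290
  5        31.25        24.6315       123.1573
  6     5,031.25     3,781.3254    22,687.9525
  Σ                  3,917.0903    23,082.3354
P = 3,917.0903; D_Mac = 5.89272 half-year periods = 2.94636 yrs; D_mod = 2.94636/(1+0.04875) = 2.80940 yrs.
ΔP/P ≈ -D_mod · Δy = -2.80940 × (-0.004) = +0.011238 = +1.1238%.

+1.12%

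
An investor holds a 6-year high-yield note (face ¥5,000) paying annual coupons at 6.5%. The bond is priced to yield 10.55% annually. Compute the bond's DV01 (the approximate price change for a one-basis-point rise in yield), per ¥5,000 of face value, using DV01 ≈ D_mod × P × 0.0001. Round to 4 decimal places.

¥1.8910

Periodic yield y = 0.1055.
  t   CF        PV=CF/(1+0.1055)^t    t·PV
  1       325.00       293.9846       293.9846
  2       325.00       265.9291       531.8582
  3       325.00       240.5510       721.6529
  4       325.00       217.5947       870.3789
  5       325.00       196.8292       984.1462
  6     5,325.00     2,917.2062    17,503.2373
  Σ                  4,132.0949    20,905.2582
P = 4,132.0949; D_Mac = 5.05924 yrs; D_mod = 4.57643 yrs.
DV01 ≈ 4.57643 × 4,132.0949 × 0.0001 = 1.891023.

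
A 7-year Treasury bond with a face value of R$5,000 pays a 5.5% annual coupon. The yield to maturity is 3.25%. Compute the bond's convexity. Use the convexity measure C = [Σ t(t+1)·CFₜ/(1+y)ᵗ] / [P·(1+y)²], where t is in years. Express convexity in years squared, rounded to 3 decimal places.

43.263

With y = 0.0325:
  t   CF        PV=CF/(1+0.0325)^t    t·PV        t(t+1)·PV
  1       275.00       266.3438       266.3438         532.6877
  2       275.00       257.9601       515.9202       1,547.7607
  3       275.00       249.8403       749.5209       2,998.0837
  4       275.00       241.9761       967.9044       4,839.5218
  5       275.00       234.3594     1,171.7970       7,030.7822
  6       275.00       226.9825     1,361.8949       9,533.2641
  7     5,275.00     4,216.8878    29,518.2143     236,145.7146
  Σ                  5,694.3500    34,551.5956     262,627.8148
P = 5,694.3500.
Convexity = Σ t(t+1)·PV / [P·(1+y)²] = 262,627.8148 / (5,694.3500 × 1.066056) = 43.26298.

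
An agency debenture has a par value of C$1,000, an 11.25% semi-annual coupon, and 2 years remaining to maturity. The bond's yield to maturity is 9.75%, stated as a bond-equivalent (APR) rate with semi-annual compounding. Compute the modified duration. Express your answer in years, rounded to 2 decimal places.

1.76 years

Periodic yield y = 0.04875. First find Macaulay duration:
  t   CF        PV=CF/(1+0.04875)^t    t·PV
  1        56.25        53.6353        53.6353
  2        56.25        51.1421       102.2842
  3        56.25        48.7648       146.2945
  4     1,056.25       873.1298     3,492.5193
  Σ                  1,026.6720     3,794.7333
P = 1,026.6720; Macaulay duration = 3,794.7333 / 1,026.6720 = 3.69615 half-year periods = 1.84807 years.
Modified duration = D_Mac / (1 + y) = 1.84807 / 1.04875 = 1.76217 years.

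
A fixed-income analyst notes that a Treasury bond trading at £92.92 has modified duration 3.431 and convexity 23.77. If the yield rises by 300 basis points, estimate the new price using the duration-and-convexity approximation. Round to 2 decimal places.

Duration effect: -D_mod·Δy = -3.431 × (+0.03) = -0.102930
Convexity effect: ½·C·(Δy)² = 0.5 × 23.77 × (0.03)² = +0.0106965
ΔP/P ≈ -0.102930 + 0.0106965 = -0.0922335
New price ≈ 92.92 × (1 - 0.0922335) = 84.34966318.

£84.35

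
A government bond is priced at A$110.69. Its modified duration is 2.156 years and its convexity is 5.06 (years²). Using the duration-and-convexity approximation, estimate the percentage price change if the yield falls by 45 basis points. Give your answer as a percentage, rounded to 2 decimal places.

+0.98%

Duration effect: -D_mod·Δy = -2.156 × (-0.0045) = +0.009702
Convexity effect: ½·C·(Δy)² = 0.5 × 5.06 × (-0.0045)² = +0.0000512325
ΔP/P ≈ +0.009702 + 0.0000512325 = +0.0097532325
= +0.97532325%.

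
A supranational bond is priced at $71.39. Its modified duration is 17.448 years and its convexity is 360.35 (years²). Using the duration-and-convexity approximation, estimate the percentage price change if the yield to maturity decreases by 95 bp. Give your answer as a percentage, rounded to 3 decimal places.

+18.202%

Duration effect: -D_mod·Δy = -17.448 × (-0.0095) = +0.165756
Convexity effect: ½·C·(Δy)² = 0.5 × 360.35 × (-0.0095)² = +0.01626079375
ΔP/P ≈ +0.165756 + 0.01626079375 = +0.18201679375
= +18.201679375%.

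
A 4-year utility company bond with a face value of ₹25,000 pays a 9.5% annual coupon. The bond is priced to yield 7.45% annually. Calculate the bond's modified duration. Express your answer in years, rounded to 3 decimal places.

Periodic yield y = 0.0745. First find Macaulay duration:
  t   CF        PV=CF/(1+0.0745)^t    t·PV
  1     2,375.00     2,210.3304     2,210.3304
  2     2,375.00     2,057.0781     4,114.1561
  3     2,375.00     1,914.4514     5,743.3543
  4    27,375.00    20,536.5955    82,146.3819
  Σ                 26,718.4554    94,214.2227
P = 26,718.4554; Macaulay duration = 94,214.2227 / 26,718.4554 = 3.52619 years.
Modified duration = D_Mac / (1 + y) = 3.52619 / 1.0745 = 3.28170 years.

3.282 years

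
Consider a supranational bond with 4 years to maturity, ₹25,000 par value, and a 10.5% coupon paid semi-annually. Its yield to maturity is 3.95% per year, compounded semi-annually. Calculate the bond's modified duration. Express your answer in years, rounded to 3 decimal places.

Periodic yield y = 0.01975. First find Macaulay duration:
  t   CF        PV=CF/(1+0.01975)^t    t·PV
  1     1,312.50     1,287.0802     1,287.0802
  2     1,312.50     1,262.1527     2,524.3053
  3     1,312.50     1,237.7079     3,713.1238
  4     1,312.50     1,213.7366     4,854.9465
  5     1,312.50     1,190.2296     5,951.1479
  6     1,312.50     1,167.1778     7,003.0670
  7     1,312.50     1,144.5725     8,012.0076
  8    26,312.50    22,501.5482   180,012.3860
  Σ                 31,004.2055   213,358.0642
P = 31,004.2055; Macaulay duration = 213,358.0642 / 31,004.2055 = 6.88158 half-year periods = 3.44079 years.
Modified duration = D_Mac / (1 + y) = 3.44079 / 1.01975 = 3.37415 years.

3.374 years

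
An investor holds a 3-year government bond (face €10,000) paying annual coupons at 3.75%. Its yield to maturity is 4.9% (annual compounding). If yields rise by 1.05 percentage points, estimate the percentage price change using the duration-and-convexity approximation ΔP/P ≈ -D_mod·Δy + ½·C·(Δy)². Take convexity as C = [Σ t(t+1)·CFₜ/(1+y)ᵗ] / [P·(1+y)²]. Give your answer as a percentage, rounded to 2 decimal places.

With y = 0.049:
  t   CF        PV=CF/(1+0.049)^t    t·PV        t(t+1)·PV
  1       375.00       357.4833       357.4833         714.9666
  2       375.00       340.7849       681.5697       2,044.7092
  3    10,375.00     8,987.9706    26,963.9117     107,855.6466
  Σ                  9,686.2387    28,002.9647     110,615.3224
P = 9,686.2387; D_Mac = 2.89101 yrs; D_mod = 2.75596 yrs; C = 10.37789.
Duration effect: -2.75596 × (+0.0105) = -0.028938
Convexity effect: 0.5 × 10.37789 × (0.0105)² = +0.0005721
ΔP/P ≈ -0.028938 + 0.0005721 = -0.028366 = -2.8366%.

-2.84%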